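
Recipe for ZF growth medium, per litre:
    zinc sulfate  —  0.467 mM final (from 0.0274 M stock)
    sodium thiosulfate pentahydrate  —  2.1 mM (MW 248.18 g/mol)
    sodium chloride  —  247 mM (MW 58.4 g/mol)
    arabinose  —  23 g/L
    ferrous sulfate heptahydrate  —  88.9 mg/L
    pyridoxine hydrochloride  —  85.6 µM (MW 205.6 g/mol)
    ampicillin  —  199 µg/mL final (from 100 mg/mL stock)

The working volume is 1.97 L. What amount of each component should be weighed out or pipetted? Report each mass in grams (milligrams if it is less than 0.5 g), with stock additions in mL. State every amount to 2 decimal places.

Working volume: 1.97 L.
zinc sulfate: V = C2·V2/C1 = 0.467 mM × 1970 mL ÷ 27.4 mM = 33.58 mL
sodium thiosulfate pentahydrate: 2.1 mmol/L × 248.18 g/mol × 1.97 L ÷ 1000 = 1.03 g
sodium chloride: 247 mmol/L × 58.4 g/mol × 1.97 L ÷ 1000 = 28.42 g
arabinose: 23 g/L × 1.97 L = 45.31 g
ferrous sulfate heptahydrate: 88.9 mg/L × 1.97 L = 175.13 mg
pyridoxine hydrochloride: 85.6 µmol/L × 205.6 g/mol × 1.97 L ÷ 1000 = 34.67 mg
ampicillin: dilute stock: 199 µg/mL × 1970 mL ÷ 100000 µg/mL = 3.92 mL

zinc sulfate 33.58 mL; sodium thiosulfate pentahydrate 1.03 g; sodium chloride 28.42 g; arabinose 45.31 g; ferrous sulfate heptahydrate 175.13 mg; pyridoxine hydrochloride 34.67 mg; ampicillin 3.92 mL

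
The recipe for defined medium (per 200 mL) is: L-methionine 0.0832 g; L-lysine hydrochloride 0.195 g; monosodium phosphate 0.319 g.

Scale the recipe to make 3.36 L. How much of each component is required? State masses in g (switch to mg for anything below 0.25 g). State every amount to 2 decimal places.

L-methionine 1.40 g; L-lysine hydrochloride 3.28 g; monosodium phosphate 5.36 g

Ratio of target to recipe volume: 3360 / 200 = 16.8.
L-methionine: 0.0832 g × (3360 mL / 200 mL) = 1.40 g
L-lysine hydrochloride: 0.195 g × (3360 mL / 200 mL) = 3.28 g
monosodium phosphate: 0.319 g × (3360 mL / 200 mL) = 5.36 g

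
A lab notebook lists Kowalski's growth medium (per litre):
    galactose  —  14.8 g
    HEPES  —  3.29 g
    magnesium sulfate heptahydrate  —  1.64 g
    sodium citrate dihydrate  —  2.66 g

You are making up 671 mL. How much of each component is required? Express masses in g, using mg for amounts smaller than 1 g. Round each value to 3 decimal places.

galactose 9.931 g; HEPES 2.208 g; magnesium sulfate heptahydrate 1.100 g; sodium citrate dihydrate 1.785 g

Ratio of target to recipe volume: 671 / 1000 = 0.671.
galactose: 14.8 g × (671 mL / 1000 mL) = 9.931 g
HEPES: 3.29 g × (671 mL / 1000 mL) = 2.208 g
magnesium sulfate heptahydrate: 1.64 g × (671 mL / 1000 mL) = 1.100 g
sodium citrate dihydrate: 2.66 g × (671 mL / 1000 mL) = 1.785 g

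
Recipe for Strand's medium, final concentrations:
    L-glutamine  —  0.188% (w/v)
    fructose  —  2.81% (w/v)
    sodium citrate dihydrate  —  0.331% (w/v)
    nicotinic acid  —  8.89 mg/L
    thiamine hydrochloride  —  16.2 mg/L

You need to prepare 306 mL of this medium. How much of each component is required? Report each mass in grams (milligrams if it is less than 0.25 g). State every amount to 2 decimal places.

Scale factor relative to 1 L: 0.306.
L-glutamine: 0.188 g per 100 mL × 306 mL ÷ 100 = 0.58 g
fructose: 2.81% w/v = 28.1 g/L → 28.1 × 0.306 L = 8.60 g
sodium citrate dihydrate: 0.331% w/v = 3.31 g/L → 3.31 × 0.306 L = 1.01 g
nicotinic acid: 8.89 mg/L × 0.306 L = 2.72 mg
thiamine hydrochloride: 16.2 mg/L × 0.306 L = 4.96 mg

L-glutamine 0.58 g; fructose 8.60 g; sodium citrate dihydrate 1.01 g; nicotinic acid 2.72 mg; thiamine hydrochloride 4.96 mg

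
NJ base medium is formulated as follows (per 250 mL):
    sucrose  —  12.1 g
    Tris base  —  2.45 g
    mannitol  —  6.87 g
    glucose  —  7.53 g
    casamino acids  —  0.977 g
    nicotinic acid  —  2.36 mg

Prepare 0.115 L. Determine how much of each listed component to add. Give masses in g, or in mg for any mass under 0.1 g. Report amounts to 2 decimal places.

Ratio of target to recipe volume: 115 / 250 = 0.46.
sucrose: 12.1 g × (115 mL / 250 mL) = 5.57 g
Tris base: 2.45 g × (115 mL / 250 mL) = 1.13 g
mannitol: 6.87 g × (115 mL / 250 mL) = 3.16 g
glucose: 7.53 g × (115 mL / 250 mL) = 3.46 g
casamino acids: 0.977 g × (115 mL / 250 mL) = 0.45 g
nicotinic acid: 2.36 mg × (115 mL / 250 mL) = 1.09 mg

sucrose 5.57 g; Tris base 1.13 g; mannitol 3.16 g; glucose 3.46 g; casamino acids 0.45 g; nicotinic acid 1.09 mg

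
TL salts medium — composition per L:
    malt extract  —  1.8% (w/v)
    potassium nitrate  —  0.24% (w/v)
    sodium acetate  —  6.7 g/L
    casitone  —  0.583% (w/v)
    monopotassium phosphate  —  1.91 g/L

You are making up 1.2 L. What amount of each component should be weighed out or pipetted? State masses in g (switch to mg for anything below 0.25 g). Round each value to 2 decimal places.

Working volume: 1.2 L.
malt extract: 1.8 g per 100 mL × 1200 mL ÷ 100 = 21.60 g
potassium nitrate: 0.24 g per 100 mL × 1200 mL ÷ 100 = 2.88 g
sodium acetate: 6.7 g/L × 1.2 L = 8.04 g
casitone: 0.583 g per 100 mL × 1200 mL ÷ 100 = 7.00 g
monopotassium phosphate: 1.91 g/L × 1.2 L = 2.29 g

malt extract 21.60 g; potassium nitrate 2.88 g; sodium acetate 8.04 g; casitone 7.00 g; monopotassium phosphate 2.29 g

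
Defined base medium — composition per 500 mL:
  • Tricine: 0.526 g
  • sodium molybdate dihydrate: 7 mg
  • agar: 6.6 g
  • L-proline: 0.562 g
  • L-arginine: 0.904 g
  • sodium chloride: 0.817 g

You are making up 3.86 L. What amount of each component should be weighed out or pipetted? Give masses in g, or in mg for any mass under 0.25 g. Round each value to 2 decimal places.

Scale factor = 3860 mL / 500 mL = 7.72.
Tricine: 0.526 g × (3860 mL / 500 mL) = 4.06 g
sodium molybdate dihydrate: 7 mg × (3860 mL / 500 mL) = 54.04 mg
agar: 6.6 g × (3860 mL / 500 mL) = 50.95 g
L-proline: 0.562 g × (3860 mL / 500 mL) = 4.34 g
L-arginine: 0.904 g × (3860 mL / 500 mL) = 6.98 g
sodium chloride: 0.817 g × (3860 mL / 500 mL) = 6.31 g

Tricine 4.06 g; sodium molybdate dihydrate 54.04 mg; agar 50.95 g; L-proline 4.34 g; L-arginine 6.98 g; sodium chloride 6.31 g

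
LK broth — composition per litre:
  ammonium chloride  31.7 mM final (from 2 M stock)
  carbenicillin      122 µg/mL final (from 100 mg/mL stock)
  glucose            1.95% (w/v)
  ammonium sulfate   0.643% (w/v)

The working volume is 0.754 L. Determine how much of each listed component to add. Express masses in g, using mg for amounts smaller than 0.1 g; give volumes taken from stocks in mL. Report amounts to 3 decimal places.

ammonium chloride 11.951 mL; carbenicillin 0.920 mL; glucose 14.703 g; ammonium sulfate 4.848 g

Scale factor relative to 1 L: 0.754.
ammonium chloride: C1V1 = C2V2 → 31.7 mM × 754 mL ÷ 2000 mM = 11.951 mL
carbenicillin: C1V1 = C2V2 → 122 µg/mL × 754 mL ÷ 100000 µg/mL = 0.920 mL
glucose: 1.95% w/v = 19.5 g/L → 19.5 × 0.754 L = 14.703 g
ammonium sulfate: 0.643% w/v = 6.43 g/L → 6.43 × 0.754 L = 4.848 g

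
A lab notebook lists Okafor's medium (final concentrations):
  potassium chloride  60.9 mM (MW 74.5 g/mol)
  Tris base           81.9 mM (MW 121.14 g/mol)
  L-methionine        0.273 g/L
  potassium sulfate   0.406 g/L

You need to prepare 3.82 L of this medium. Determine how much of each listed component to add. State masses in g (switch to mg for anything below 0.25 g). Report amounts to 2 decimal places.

potassium chloride 17.33 g; Tris base 37.90 g; L-methionine 1.04 g; potassium sulfate 1.55 g

Working volume: 3.82 L.
potassium chloride: 60.9 mmol/L × 74.5 g/mol × 3.82 L ÷ 1000 = 17.33 g
Tris base: 81.9 mmol/L × 121.14 g/mol × 3.82 L ÷ 1000 = 37.90 g
L-methionine: 0.273 g/L × 3.82 L = 1.04 g
potassium sulfate: 0.406 g/L × 3.82 L = 1.55 g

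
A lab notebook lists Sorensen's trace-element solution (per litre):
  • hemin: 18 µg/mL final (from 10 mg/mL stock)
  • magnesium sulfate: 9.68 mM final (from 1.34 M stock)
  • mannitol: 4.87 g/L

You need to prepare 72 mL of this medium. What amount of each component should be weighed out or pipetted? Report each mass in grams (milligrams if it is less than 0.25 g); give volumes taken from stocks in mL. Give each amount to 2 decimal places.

hemin 0.13 mL; magnesium sulfate 0.52 mL; mannitol 0.35 g

Scale factor relative to 1 L: 0.072.
hemin: dilute stock: 18 µg/mL × 72 mL ÷ 10000 µg/mL = 0.13 mL
magnesium sulfate: V = C2·V2/C1 = 9.68 mM × 72 mL ÷ 1340 mM = 0.52 mL
mannitol: 4.87 g/L × 0.072 L = 0.35 g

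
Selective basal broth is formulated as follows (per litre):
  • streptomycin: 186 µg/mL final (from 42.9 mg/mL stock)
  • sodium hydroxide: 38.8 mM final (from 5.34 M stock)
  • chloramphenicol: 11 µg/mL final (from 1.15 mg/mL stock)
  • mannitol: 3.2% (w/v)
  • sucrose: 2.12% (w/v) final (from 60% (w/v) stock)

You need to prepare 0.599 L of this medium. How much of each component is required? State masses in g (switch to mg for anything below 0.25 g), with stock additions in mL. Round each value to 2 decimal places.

streptomycin 2.60 mL; sodium hydroxide 4.35 mL; chloramphenicol 5.73 mL; mannitol 19.17 g; sucrose 21.16 mL

Scale factor relative to 1 L: 0.599.
streptomycin: V = C2·V2/C1 = 186 µg/mL × 599 mL ÷ 42900 µg/mL = 2.60 mL
sodium hydroxide: C1V1 = C2V2 → 38.8 mM × 599 mL ÷ 5340 mM = 4.35 mL
chloramphenicol: C1V1 = C2V2 → 11 µg/mL × 599 mL ÷ 1150 µg/mL = 5.73 mL
mannitol: 3.2% w/v = 32 g/L → 32 × 0.599 L = 19.17 g
sucrose: C1V1 = C2V2 → 2.12% ÷ 60% × 599 mL = 21.16 mL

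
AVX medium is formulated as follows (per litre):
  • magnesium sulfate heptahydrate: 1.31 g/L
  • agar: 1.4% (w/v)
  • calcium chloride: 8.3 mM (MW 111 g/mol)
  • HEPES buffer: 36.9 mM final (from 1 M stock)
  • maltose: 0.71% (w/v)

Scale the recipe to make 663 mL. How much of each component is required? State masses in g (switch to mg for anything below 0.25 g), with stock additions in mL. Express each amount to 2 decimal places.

magnesium sulfate heptahydrate 0.87 g; agar 9.28 g; calcium chloride 0.61 g; HEPES buffer 24.46 mL; maltose 4.71 g

Working volume: 663 mL = 0.663 L.
magnesium sulfate heptahydrate: 1.31 g/L × 0.663 L = 0.87 g
agar: 1.4 g per 100 mL × 663 mL ÷ 100 = 9.28 g
calcium chloride: 8.3 mmol/L × 111 g/mol × 0.663 L ÷ 1000 = 0.61 g
HEPES buffer: C1V1 = C2V2 → 36.9 mM × 663 mL ÷ 1000 mM = 24.46 mL
maltose: 0.71 g per 100 mL × 663 mL ÷ 100 = 4.71 g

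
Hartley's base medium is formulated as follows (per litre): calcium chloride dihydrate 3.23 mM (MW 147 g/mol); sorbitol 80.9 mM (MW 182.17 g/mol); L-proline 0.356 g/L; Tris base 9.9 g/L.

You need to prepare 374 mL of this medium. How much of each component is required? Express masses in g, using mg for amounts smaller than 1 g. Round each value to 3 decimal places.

Scale factor relative to 1 L: 0.374.
calcium chloride dihydrate: 3.23 mmol/L × 147 mg/mmol × 0.374 L = 177.579 mg
sorbitol: 80.9 mmol/L × 182.17 g/mol × 0.374 L ÷ 1000 = 5.512 g
L-proline: 0.356 g/L × 0.374 L = 0.133144 g = 133.144 mg
Tris base: 9.9 g/L × 0.374 L = 3.703 g

calcium chloride dihydrate 177.579 mg; sorbitol 5.512 g; L-proline 133.144 mg; Tris base 3.703 g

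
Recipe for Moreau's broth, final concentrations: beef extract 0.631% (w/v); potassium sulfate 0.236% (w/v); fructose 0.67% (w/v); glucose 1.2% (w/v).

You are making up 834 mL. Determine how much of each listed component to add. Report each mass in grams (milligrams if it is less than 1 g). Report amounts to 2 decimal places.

beef extract 5.26 g; potassium sulfate 1.97 g; fructose 5.59 g; glucose 10.01 g

Working volume: 834 mL = 0.834 L.
beef extract: 0.631% w/v = 6.31 g/L → 6.31 × 0.834 L = 5.26 g
potassium sulfate: 0.236% w/v = 2.36 g/L → 2.36 × 0.834 L = 1.97 g
fructose: 0.67% w/v = 6.7 g/L → 6.7 × 0.834 L = 5.59 g
glucose: 1.2 g per 100 mL × 834 mL ÷ 100 = 10.01 g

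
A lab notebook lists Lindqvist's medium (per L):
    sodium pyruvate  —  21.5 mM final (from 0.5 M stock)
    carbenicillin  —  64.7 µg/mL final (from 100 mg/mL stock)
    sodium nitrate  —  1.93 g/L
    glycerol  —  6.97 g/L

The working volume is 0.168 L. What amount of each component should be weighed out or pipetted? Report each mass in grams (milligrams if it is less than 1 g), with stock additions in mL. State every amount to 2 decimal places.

Working volume: 0.168 L.
sodium pyruvate: V = C2·V2/C1 = 21.5 mM × 168 mL ÷ 500 mM = 7.22 mL
carbenicillin: V = C2·V2/C1 = 64.7 µg/mL × 168 mL ÷ 100000 µg/mL = 0.11 mL
sodium nitrate: 1.93 g/L × 0.168 L = 0.32424 g = 324.24 mg
glycerol: 6.97 g/L × 0.168 L = 1.17 g

sodium pyruvate 7.22 mL; carbenicillin 0.11 mL; sodium nitrate 324.24 mg; glycerol 1.17 g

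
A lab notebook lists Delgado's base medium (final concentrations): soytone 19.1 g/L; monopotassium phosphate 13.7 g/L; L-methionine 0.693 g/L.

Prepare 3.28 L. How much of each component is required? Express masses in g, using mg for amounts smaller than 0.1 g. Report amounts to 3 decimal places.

soytone 62.648 g; monopotassium phosphate 44.936 g; L-methionine 2.273 g

Working volume: 3.28 L.
soytone: 19.1 g/L × 3.28 L = 62.648 g
monopotassium phosphate: 13.7 g/L × 3.28 L = 44.936 g
L-methionine: 0.693 g/L × 3.28 L = 2.273 g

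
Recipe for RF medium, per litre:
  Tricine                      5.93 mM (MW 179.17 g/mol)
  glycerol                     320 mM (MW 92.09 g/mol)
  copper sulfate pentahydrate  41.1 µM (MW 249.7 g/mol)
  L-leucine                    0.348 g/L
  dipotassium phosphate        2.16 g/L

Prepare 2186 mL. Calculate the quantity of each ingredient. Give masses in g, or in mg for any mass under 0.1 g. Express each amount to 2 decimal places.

Target volume = 2186 mL = 2.186 L.
Tricine: 5.93 mmol/L × 179.17 g/mol × 2.186 L ÷ 1000 = 2.32 g
glycerol: 320 mmol/L × 92.09 g/mol × 2.186 L ÷ 1000 = 64.42 g
copper sulfate pentahydrate: 41.1 µmol/L × 249.7 g/mol × 2.186 L ÷ 1000 = 22.43 mg
L-leucine: 0.348 g/L × 2.186 L = 0.76 g
dipotassium phosphate: 2.16 g/L × 2.186 L = 4.72 g

Tricine 2.32 g; glycerol 64.42 g; copper sulfate pentahydrate 22.43 mg; L-leucine 0.76 g; dipotassium phosphate 4.72 g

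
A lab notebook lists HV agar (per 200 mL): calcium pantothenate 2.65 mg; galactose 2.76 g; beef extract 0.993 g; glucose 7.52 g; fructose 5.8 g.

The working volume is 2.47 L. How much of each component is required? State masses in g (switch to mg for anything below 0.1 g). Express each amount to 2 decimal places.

calcium pantothenate 32.73 mg; galactose 34.09 g; beef extract 12.26 g; glucose 92.87 g; fructose 71.63 g

Scale factor = 2470 mL / 200 mL = 12.35.
calcium pantothenate: 2.65 mg × (2470 mL / 200 mL) = 32.73 mg
galactose: 2.76 g × (2470 mL / 200 mL) = 34.09 g
beef extract: 0.993 g × (2470 mL / 200 mL) = 12.26 g
glucose: 7.52 g × (2470 mL / 200 mL) = 92.87 g
fructose: 5.8 g × (2470 mL / 200 mL) = 71.63 g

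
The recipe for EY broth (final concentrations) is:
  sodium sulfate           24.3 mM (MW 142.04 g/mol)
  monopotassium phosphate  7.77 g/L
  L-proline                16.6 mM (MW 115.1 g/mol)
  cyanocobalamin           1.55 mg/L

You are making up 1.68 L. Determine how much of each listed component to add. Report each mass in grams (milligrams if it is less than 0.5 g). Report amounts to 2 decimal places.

sodium sulfate 5.80 g; monopotassium phosphate 13.05 g; L-proline 3.21 g; cyanocobalamin 2.60 mg

Scale factor relative to 1 L: 1.68.
sodium sulfate: 24.3 mmol/L × 142.04 g/mol × 1.68 L ÷ 1000 = 5.80 g
monopotassium phosphate: 7.77 g/L × 1.68 L = 13.05 g
L-proline: 16.6 mmol/L × 115.1 g/mol × 1.68 L ÷ 1000 = 3.21 g
cyanocobalamin: 1.55 mg/L × 1.68 L = 2.60 mg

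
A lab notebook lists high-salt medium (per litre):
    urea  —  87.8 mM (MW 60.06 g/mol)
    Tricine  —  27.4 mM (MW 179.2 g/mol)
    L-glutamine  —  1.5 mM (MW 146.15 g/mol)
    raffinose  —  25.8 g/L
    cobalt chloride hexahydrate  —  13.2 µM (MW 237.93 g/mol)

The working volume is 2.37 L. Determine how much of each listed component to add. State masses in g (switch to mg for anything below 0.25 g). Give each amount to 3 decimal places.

Scale factor relative to 1 L: 2.37.
urea: 87.8 mmol/L × 60.06 g/mol × 2.37 L ÷ 1000 = 12.498 g
Tricine: 27.4 mmol/L × 179.2 g/mol × 2.37 L ÷ 1000 = 11.637 g
L-glutamine: 1.5 mmol/L × 146.15 g/mol × 2.37 L ÷ 1000 = 0.520 g
raffinose: 25.8 g/L × 2.37 L = 61.146 g
cobalt chloride hexahydrate: 13.2 µmol/L × 237.93 g/mol × 2.37 L ÷ 1000 = 7.443 mg

urea 12.498 g; Tricine 11.637 g; L-glutamine 0.520 g; raffinose 61.146 g; cobalt chloride hexahydrate 7.443 mg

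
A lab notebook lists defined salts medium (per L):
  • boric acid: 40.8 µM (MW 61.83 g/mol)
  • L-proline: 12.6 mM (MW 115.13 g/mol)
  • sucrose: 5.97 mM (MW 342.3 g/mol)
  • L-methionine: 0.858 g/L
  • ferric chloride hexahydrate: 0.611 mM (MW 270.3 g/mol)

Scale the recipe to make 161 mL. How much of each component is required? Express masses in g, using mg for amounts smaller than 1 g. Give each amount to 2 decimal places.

boric acid 0.41 mg; L-proline 233.55 mg; sucrose 329.01 mg; L-methionine 138.14 mg; ferric chloride hexahydrate 26.59 mg

Working volume: 161 mL = 0.161 L.
boric acid: 40.8 µmol/L × 61.83 g/mol × 0.161 L ÷ 1000 = 0.41 mg
L-proline: 12.6 mmol/L × 115.13 mg/mmol × 0.161 L = 233.55 mg
sucrose: 5.97 mmol/L × 342.3 mg/mmol × 0.161 L = 329.01 mg
L-methionine: 0.858 g/L × 0.161 L = 0.138138 g = 138.14 mg
ferric chloride hexahydrate: 0.611 mmol/L × 270.3 mg/mmol × 0.161 L = 26.59 mg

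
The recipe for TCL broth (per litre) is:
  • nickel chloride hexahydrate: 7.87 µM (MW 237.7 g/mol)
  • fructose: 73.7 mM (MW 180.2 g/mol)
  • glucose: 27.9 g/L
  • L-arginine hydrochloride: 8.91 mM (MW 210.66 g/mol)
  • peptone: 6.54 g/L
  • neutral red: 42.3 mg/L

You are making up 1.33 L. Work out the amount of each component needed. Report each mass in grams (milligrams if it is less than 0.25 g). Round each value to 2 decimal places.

nickel chloride hexahydrate 2.49 mg; fructose 17.66 g; glucose 37.11 g; L-arginine hydrochloride 2.50 g; peptone 8.70 g; neutral red 56.26 mg

Working volume: 1.33 L.
nickel chloride hexahydrate: 7.87 µmol/L × 237.7 g/mol × 1.33 L ÷ 1000 = 2.49 mg
fructose: 73.7 mmol/L × 180.2 g/mol × 1.33 L ÷ 1000 = 17.66 g
glucose: 27.9 g/L × 1.33 L = 37.11 g
L-arginine hydrochloride: 8.91 mmol/L × 210.66 g/mol × 1.33 L ÷ 1000 = 2.50 g
peptone: 6.54 g/L × 1.33 L = 8.70 g
neutral red: 42.3 mg/L × 1.33 L = 56.26 mg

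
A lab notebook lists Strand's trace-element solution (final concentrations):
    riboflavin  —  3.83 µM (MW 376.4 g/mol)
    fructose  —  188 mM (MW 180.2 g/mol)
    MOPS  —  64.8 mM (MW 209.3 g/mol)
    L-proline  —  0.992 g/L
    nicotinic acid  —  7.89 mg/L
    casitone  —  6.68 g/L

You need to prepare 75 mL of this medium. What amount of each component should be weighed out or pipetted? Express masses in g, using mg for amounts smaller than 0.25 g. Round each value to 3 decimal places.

riboflavin 0.108 mg; fructose 2.541 g; MOPS 1.017 g; L-proline 74.400 mg; nicotinic acid 0.592 mg; casitone 0.501 g

Target volume = 75 mL = 0.075 L.
riboflavin: 3.83 µmol/L × 376.4 g/mol × 0.075 L ÷ 1000 = 0.108 mg
fructose: 188 mmol/L × 180.2 g/mol × 0.075 L ÷ 1000 = 2.541 g
MOPS: 64.8 mmol/L × 209.3 g/mol × 0.075 L ÷ 1000 = 1.017 g
L-proline: 0.992 g/L × 0.075 L = 0.0744 g = 74.400 mg
nicotinic acid: 7.89 mg/L × 0.075 L = 0.592 mg
casitone: 6.68 g/L × 0.075 L = 0.501 g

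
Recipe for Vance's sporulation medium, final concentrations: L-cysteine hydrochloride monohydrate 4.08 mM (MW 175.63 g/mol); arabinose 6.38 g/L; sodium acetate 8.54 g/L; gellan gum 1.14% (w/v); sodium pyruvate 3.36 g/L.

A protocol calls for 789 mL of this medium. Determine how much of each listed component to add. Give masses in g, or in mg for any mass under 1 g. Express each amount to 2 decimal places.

L-cysteine hydrochloride monohydrate 565.37 mg; arabinose 5.03 g; sodium acetate 6.74 g; gellan gum 8.99 g; sodium pyruvate 2.65 g

Working volume: 789 mL = 0.789 L.
L-cysteine hydrochloride monohydrate: 4.08 mmol/L × 175.63 mg/mmol × 0.789 L = 565.37 mg
arabinose: 6.38 g/L × 0.789 L = 5.03 g
sodium acetate: 8.54 g/L × 0.789 L = 6.74 g
gellan gum: 1.14% w/v = 11.4 g/L → 11.4 × 0.789 L = 8.99 g
sodium pyruvate: 3.36 g/L × 0.789 L = 2.65 g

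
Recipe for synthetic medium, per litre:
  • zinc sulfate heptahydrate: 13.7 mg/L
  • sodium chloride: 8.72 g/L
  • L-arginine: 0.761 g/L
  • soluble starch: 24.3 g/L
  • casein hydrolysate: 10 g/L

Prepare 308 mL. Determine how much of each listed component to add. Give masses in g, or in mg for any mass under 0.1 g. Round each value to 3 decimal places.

zinc sulfate heptahydrate 4.220 mg; sodium chloride 2.686 g; L-arginine 0.234 g; soluble starch 7.484 g; casein hydrolysate 3.080 g

Working volume: 308 mL = 0.308 L.
zinc sulfate heptahydrate: 13.7 mg/L × 0.308 L = 4.220 mg
sodium chloride: 8.72 g/L × 0.308 L = 2.686 g
L-arginine: 0.761 g/L × 0.308 L = 0.234 g
soluble starch: 24.3 g/L × 0.308 L = 7.484 g
casein hydrolysate: 10 g/L × 0.308 L = 3.080 g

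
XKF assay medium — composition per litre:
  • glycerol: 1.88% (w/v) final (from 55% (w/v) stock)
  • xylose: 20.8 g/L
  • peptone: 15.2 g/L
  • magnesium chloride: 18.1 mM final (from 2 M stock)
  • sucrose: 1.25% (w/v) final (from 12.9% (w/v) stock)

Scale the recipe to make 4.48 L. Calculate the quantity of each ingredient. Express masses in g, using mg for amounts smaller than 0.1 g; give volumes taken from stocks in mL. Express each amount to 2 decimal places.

Scale factor relative to 1 L: 4.48.
glycerol: dilute stock: 1.88% ÷ 55% × 4480 mL = 153.13 mL
xylose: 20.8 g/L × 4.48 L = 93.18 g
peptone: 15.2 g/L × 4.48 L = 68.10 g
magnesium chloride: V = C2·V2/C1 = 18.1 mM × 4480 mL ÷ 2000 mM = 40.54 mL
sucrose: V = C2·V2/C1 = 1.25% ÷ 12.9% × 4480 mL = 434.11 mL

glycerol 153.13 mL; xylose 93.18 g; peptone 68.10 g; magnesium chloride 40.54 mL; sucrose 434.11 mL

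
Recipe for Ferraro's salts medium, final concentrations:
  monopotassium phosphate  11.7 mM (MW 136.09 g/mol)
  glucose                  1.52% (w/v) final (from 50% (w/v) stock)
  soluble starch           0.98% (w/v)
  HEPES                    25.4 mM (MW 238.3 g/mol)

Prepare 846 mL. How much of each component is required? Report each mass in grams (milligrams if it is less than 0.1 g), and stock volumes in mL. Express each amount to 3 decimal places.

Scale factor relative to 1 L: 0.846.
monopotassium phosphate: 11.7 mmol/L × 136.09 g/mol × 0.846 L ÷ 1000 = 1.347 g
glucose: dilute stock: 1.52% ÷ 50% × 846 mL = 25.718 mL
soluble starch: 0.98 g per 100 mL × 846 mL ÷ 100 = 8.291 g
HEPES: 25.4 mmol/L × 238.3 g/mol × 0.846 L ÷ 1000 = 5.121 g

monopotassium phosphate 1.347 g; glucose 25.718 mL; soluble starch 8.291 g; HEPES 5.121 g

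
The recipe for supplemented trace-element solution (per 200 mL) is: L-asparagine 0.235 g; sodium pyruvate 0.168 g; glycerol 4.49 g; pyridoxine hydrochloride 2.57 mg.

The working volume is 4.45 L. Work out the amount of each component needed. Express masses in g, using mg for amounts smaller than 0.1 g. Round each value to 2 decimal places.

Ratio of target to recipe volume: 4450 / 200 = 22.25.
L-asparagine: 0.235 g × (4450 mL / 200 mL) = 5.23 g
sodium pyruvate: 0.168 g × (4450 mL / 200 mL) = 3.74 g
glycerol: 4.49 g × (4450 mL / 200 mL) = 99.90 g
pyridoxine hydrochloride: 2.57 mg × (4450 mL / 200 mL) = 57.18 mg

L-asparagine 5.23 g; sodium pyruvate 3.74 g; glycerol 99.90 g; pyridoxine hydrochloride 57.18 mg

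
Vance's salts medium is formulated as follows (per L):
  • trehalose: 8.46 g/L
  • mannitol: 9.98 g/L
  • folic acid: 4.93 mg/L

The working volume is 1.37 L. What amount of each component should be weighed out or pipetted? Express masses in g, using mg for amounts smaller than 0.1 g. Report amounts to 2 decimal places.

Scale factor relative to 1 L: 1.37.
trehalose: 8.46 g/L × 1.37 L = 11.59 g
mannitol: 9.98 g/L × 1.37 L = 13.67 g
folic acid: 4.93 mg/L × 1.37 L = 6.75 mg

trehalose 11.59 g; mannitol 13.67 g; folic acid 6.75 mg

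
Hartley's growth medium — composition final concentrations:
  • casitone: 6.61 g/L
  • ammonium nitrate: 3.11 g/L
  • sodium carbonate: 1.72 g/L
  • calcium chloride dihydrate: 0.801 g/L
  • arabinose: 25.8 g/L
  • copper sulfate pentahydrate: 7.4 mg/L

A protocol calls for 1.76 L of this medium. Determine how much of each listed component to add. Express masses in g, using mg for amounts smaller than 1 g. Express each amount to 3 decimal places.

casitone 11.634 g; ammonium nitrate 5.474 g; sodium carbonate 3.027 g; calcium chloride dihydrate 1.410 g; arabinose 45.408 g; copper sulfate pentahydrate 13.024 mg

Scale factor relative to 1 L: 1.76.
casitone: 6.61 g/L × 1.76 L = 11.634 g
ammonium nitrate: 3.11 g/L × 1.76 L = 5.474 g
sodium carbonate: 1.72 g/L × 1.76 L = 3.027 g
calcium chloride dihydrate: 0.801 g/L × 1.76 L = 1.410 g
arabinose: 25.8 g/L × 1.76 L = 45.408 g
copper sulfate pentahydrate: 7.4 mg/L × 1.76 L = 13.024 mg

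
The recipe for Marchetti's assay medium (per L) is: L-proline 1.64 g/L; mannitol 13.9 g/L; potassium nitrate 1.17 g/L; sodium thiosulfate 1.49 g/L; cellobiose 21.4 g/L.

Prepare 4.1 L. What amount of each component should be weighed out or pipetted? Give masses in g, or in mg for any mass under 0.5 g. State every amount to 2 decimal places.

L-proline 6.72 g; mannitol 56.99 g; potassium nitrate 4.80 g; sodium thiosulfate 6.11 g; cellobiose 87.74 g

Scale factor relative to 1 L: 4.1.
L-proline: 1.64 g/L × 4.1 L = 6.72 g
mannitol: 13.9 g/L × 4.1 L = 56.99 g
potassium nitrate: 1.17 g/L × 4.1 L = 4.80 g
sodium thiosulfate: 1.49 g/L × 4.1 L = 6.11 g
cellobiose: 21.4 g/L × 4.1 L = 87.74 g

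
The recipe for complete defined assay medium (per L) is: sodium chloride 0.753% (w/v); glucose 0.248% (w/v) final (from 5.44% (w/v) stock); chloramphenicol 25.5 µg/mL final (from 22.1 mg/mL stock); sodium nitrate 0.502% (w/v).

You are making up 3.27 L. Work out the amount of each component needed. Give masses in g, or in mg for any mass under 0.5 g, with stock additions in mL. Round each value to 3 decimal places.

sodium chloride 24.623 g; glucose 149.074 mL; chloramphenicol 3.773 mL; sodium nitrate 16.415 g

Scale factor relative to 1 L: 3.27.
sodium chloride: 0.753 g per 100 mL × 3270 mL ÷ 100 = 24.623 g
glucose: C1V1 = C2V2 → 0.248% ÷ 5.44% × 3270 mL = 149.074 mL
chloramphenicol: V = C2·V2/C1 = 25.5 µg/mL × 3270 mL ÷ 22100 µg/mL = 3.773 mL
sodium nitrate: 0.502% w/v = 5.02 g/L → 5.02 × 3.27 L = 16.415 g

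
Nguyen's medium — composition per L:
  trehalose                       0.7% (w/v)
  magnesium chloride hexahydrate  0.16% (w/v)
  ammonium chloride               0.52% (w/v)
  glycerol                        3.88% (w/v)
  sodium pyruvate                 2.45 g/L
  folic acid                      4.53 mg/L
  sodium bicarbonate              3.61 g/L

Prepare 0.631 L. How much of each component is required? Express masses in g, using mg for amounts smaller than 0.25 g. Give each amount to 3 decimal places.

trehalose 4.417 g; magnesium chloride hexahydrate 1.010 g; ammonium chloride 3.281 g; glycerol 24.483 g; sodium pyruvate 1.546 g; folic acid 2.858 mg; sodium bicarbonate 2.278 g

Scale factor relative to 1 L: 0.631.
trehalose: 0.7 g per 100 mL × 631 mL ÷ 100 = 4.417 g
magnesium chloride hexahydrate: 0.16 g per 100 mL × 631 mL ÷ 100 = 1.010 g
ammonium chloride: 0.52 g per 100 mL × 631 mL ÷ 100 = 3.281 g
glycerol: 3.88 g per 100 mL × 631 mL ÷ 100 = 24.483 g
sodium pyruvate: 2.45 g/L × 0.631 L = 1.546 g
folic acid: 4.53 mg/L × 0.631 L = 2.858 mg
sodium bicarbonate: 3.61 g/L × 0.631 L = 2.278 g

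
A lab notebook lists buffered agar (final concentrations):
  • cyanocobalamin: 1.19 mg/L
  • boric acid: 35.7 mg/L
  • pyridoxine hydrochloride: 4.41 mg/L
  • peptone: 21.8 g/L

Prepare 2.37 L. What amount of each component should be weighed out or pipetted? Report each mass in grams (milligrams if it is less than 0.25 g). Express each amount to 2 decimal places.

Scale factor relative to 1 L: 2.37.
cyanocobalamin: 1.19 mg/L × 2.37 L = 2.82 mg
boric acid: 35.7 mg/L × 2.37 L = 84.61 mg
pyridoxine hydrochloride: 4.41 mg/L × 2.37 L = 10.45 mg
peptone: 21.8 g/L × 2.37 L = 51.67 g

cyanocobalamin 2.82 mg; boric acid 84.61 mg; pyridoxine hydrochloride 10.45 mg; peptone 51.67 g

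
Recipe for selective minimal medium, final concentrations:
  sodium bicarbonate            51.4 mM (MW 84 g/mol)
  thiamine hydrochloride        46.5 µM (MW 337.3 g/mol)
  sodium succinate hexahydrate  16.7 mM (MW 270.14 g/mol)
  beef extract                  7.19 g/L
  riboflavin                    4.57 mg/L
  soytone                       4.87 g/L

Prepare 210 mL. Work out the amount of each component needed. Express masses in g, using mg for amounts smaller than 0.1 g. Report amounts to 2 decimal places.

Target volume = 210 mL = 0.21 L.
sodium bicarbonate: 51.4 mmol/L × 84 g/mol × 0.21 L ÷ 1000 = 0.91 g
thiamine hydrochloride: 46.5 µmol/L × 337.3 g/mol × 0.21 L ÷ 1000 = 3.29 mg
sodium succinate hexahydrate: 16.7 mmol/L × 270.14 g/mol × 0.21 L ÷ 1000 = 0.95 g
beef extract: 7.19 g/L × 0.21 L = 1.51 g
riboflavin: 4.57 mg/L × 0.21 L = 0.96 mg
soytone: 4.87 g/L × 0.21 L = 1.02 g

sodium bicarbonate 0.91 g; thiamine hydrochloride 3.29 mg; sodium succinate hexahydrate 0.95 g; beef extract 1.51 g; riboflavin 0.96 mg; soytone 1.02 g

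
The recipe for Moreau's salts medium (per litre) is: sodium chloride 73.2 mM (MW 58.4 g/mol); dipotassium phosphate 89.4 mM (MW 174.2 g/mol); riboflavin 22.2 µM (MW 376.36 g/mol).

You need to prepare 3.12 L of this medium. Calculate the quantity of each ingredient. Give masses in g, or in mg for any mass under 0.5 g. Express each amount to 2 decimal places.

sodium chloride 13.34 g; dipotassium phosphate 48.59 g; riboflavin 26.07 mg

Working volume: 3.12 L.
sodium chloride: 73.2 mmol/L × 58.4 g/mol × 3.12 L ÷ 1000 = 13.34 g
dipotassium phosphate: 89.4 mmol/L × 174.2 g/mol × 3.12 L ÷ 1000 = 48.59 g
riboflavin: 22.2 µmol/L × 376.36 g/mol × 3.12 L ÷ 1000 = 26.07 mg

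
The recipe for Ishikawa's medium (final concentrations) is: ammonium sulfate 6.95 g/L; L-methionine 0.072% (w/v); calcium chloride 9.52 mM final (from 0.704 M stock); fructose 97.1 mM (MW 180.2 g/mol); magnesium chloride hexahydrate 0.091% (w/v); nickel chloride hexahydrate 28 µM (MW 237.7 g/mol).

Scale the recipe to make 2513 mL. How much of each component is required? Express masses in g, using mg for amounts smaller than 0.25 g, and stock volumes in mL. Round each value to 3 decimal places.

ammonium sulfate 17.465 g; L-methionine 1.809 g; calcium chloride 33.983 mL; fructose 43.971 g; magnesium chloride hexahydrate 2.287 g; nickel chloride hexahydrate 16.726 mg

Target volume = 2513 mL = 2.513 L.
ammonium sulfate: 6.95 g/L × 2.513 L = 17.465 g
L-methionine: 0.072% w/v = 0.72 g/L → 0.72 × 2.513 L = 1.809 g
calcium chloride: dilute stock: 9.52 mM × 2513 mL ÷ 704 mM = 33.983 mL
fructose: 97.1 mmol/L × 180.2 g/mol × 2.513 L ÷ 1000 = 43.971 g
magnesium chloride hexahydrate: 0.091 g per 100 mL × 2513 mL ÷ 100 = 2.287 g
nickel chloride hexahydrate: 28 µmol/L × 237.7 g/mol × 2.513 L ÷ 1000 = 16.726 mg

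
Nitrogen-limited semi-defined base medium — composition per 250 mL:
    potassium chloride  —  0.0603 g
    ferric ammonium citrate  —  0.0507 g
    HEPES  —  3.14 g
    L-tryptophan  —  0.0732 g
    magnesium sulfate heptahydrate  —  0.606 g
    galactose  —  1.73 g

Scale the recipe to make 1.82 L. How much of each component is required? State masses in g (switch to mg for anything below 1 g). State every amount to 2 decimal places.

potassium chloride 438.98 mg; ferric ammonium citrate 369.10 mg; HEPES 22.86 g; L-tryptophan 532.90 mg; magnesium sulfate heptahydrate 4.41 g; galactose 12.59 g

Ratio of target to recipe volume: 1820 / 250 = 7.28.
potassium chloride: 0.0603 g × (1820 mL / 250 mL) = 0.438984 g = 438.98 mg
ferric ammonium citrate: 0.0507 g × (1820 mL / 250 mL) = 0.369096 g = 369.10 mg
HEPES: 3.14 g × (1820 mL / 250 mL) = 22.86 g
L-tryptophan: 0.0732 g × (1820 mL / 250 mL) = 0.532896 g = 532.90 mg
magnesium sulfate heptahydrate: 0.606 g × (1820 mL / 250 mL) = 4.41 g
galactose: 1.73 g × (1820 mL / 250 mL) = 12.59 g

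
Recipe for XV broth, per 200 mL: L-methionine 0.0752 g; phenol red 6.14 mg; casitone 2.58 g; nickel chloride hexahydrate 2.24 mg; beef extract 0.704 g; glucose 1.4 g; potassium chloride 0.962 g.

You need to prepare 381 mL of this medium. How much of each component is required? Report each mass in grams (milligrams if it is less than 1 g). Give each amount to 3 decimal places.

L-methionine 143.256 mg; phenol red 11.697 mg; casitone 4.915 g; nickel chloride hexahydrate 4.267 mg; beef extract 1.341 g; glucose 2.667 g; potassium chloride 1.833 g

Ratio of target to recipe volume: 381 / 200 = 1.905.
L-methionine: 0.0752 g × (381 mL / 200 mL) = 0.143256 g = 143.256 mg
phenol red: 6.14 mg × (381 mL / 200 mL) = 11.697 mg
casitone: 2.58 g × (381 mL / 200 mL) = 4.915 g
nickel chloride hexahydrate: 2.24 mg × (381 mL / 200 mL) = 4.267 mg
beef extract: 0.704 g × (381 mL / 200 mL) = 1.341 g
glucose: 1.4 g × (381 mL / 200 mL) = 2.667 g
potassium chloride: 0.962 g × (381 mL / 200 mL) = 1.833 g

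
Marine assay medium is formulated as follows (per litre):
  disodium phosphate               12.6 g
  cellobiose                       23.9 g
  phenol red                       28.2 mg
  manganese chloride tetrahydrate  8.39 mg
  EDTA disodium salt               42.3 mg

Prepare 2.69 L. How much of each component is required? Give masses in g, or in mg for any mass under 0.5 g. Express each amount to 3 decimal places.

disodium phosphate 33.894 g; cellobiose 64.291 g; phenol red 75.858 mg; manganese chloride tetrahydrate 22.569 mg; EDTA disodium salt 113.787 mg

Scale factor = 2690 mL / 1000 mL = 2.69.
disodium phosphate: 12.6 g × (2690 mL / 1000 mL) = 33.894 g
cellobiose: 23.9 g × (2690 mL / 1000 mL) = 64.291 g
phenol red: 28.2 mg × (2690 mL / 1000 mL) = 75.858 mg
manganese chloride tetrahydrate: 8.39 mg × (2690 mL / 1000 mL) = 22.569 mg
EDTA disodium salt: 42.3 mg × (2690 mL / 1000 mL) = 113.787 mg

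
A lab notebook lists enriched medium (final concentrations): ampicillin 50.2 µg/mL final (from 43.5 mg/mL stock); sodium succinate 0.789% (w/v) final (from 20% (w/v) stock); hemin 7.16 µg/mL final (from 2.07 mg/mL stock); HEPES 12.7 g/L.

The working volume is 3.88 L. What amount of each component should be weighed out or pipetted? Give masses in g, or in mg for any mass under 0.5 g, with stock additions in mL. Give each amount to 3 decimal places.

Working volume: 3.88 L.
ampicillin: V = C2·V2/C1 = 50.2 µg/mL × 3880 mL ÷ 43500 µg/mL = 4.478 mL
sodium succinate: C1V1 = C2V2 → 0.789% ÷ 20% × 3880 mL = 153.066 mL
hemin: V = C2·V2/C1 = 7.16 µg/mL × 3880 mL ÷ 2070 µg/mL = 13.421 mL
HEPES: 12.7 g/L × 3.88 L = 49.276 g

ampicillin 4.478 mL; sodium succinate 153.066 mL; hemin 13.421 mL; HEPES 49.276 g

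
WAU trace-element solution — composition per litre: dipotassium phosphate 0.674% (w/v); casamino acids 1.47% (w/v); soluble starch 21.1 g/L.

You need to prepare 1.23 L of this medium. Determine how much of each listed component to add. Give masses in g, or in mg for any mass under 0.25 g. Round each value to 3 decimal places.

dipotassium phosphate 8.290 g; casamino acids 18.081 g; soluble starch 25.953 g

Scale factor relative to 1 L: 1.23.
dipotassium phosphate: 0.674% w/v = 6.74 g/L → 6.74 × 1.23 L = 8.290 g
casamino acids: 1.47% w/v = 14.7 g/L → 14.7 × 1.23 L = 18.081 g
soluble starch: 21.1 g/L × 1.23 L = 25.953 g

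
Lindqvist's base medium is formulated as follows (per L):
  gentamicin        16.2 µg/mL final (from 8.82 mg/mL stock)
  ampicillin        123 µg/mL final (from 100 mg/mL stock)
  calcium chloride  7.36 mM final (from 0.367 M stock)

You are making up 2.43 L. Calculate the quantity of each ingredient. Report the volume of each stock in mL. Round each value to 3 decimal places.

Working volume: 2.43 L.
gentamicin: V = C2·V2/C1 = 16.2 µg/mL × 2430 mL ÷ 8820 µg/mL = 4.463 mL
ampicillin: V = C2·V2/C1 = 123 µg/mL × 2430 mL ÷ 100000 µg/mL = 2.989 mL
calcium chloride: V = C2·V2/C1 = 7.36 mM × 2430 mL ÷ 367 mM = 48.732 mL

gentamicin 4.463 mL; ampicillin 2.989 mL; calcium chloride 48.732 mL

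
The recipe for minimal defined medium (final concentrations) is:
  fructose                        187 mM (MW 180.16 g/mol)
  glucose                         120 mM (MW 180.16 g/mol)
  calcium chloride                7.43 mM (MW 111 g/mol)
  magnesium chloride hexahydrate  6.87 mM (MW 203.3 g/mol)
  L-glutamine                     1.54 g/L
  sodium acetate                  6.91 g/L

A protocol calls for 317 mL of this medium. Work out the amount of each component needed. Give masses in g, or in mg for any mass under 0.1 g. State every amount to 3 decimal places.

fructose 10.680 g; glucose 6.853 g; calcium chloride 0.261 g; magnesium chloride hexahydrate 0.443 g; L-glutamine 0.488 g; sodium acetate 2.190 g

Working volume: 317 mL = 0.317 L.
fructose: 187 mmol/L × 180.16 g/mol × 0.317 L ÷ 1000 = 10.680 g
glucose: 120 mmol/L × 180.16 g/mol × 0.317 L ÷ 1000 = 6.853 g
calcium chloride: 7.43 mmol/L × 111 g/mol × 0.317 L ÷ 1000 = 0.261 g
magnesium chloride hexahydrate: 6.87 mmol/L × 203.3 g/mol × 0.317 L ÷ 1000 = 0.443 g
L-glutamine: 1.54 g/L × 0.317 L = 0.488 g
sodium acetate: 6.91 g/L × 0.317 L = 2.190 g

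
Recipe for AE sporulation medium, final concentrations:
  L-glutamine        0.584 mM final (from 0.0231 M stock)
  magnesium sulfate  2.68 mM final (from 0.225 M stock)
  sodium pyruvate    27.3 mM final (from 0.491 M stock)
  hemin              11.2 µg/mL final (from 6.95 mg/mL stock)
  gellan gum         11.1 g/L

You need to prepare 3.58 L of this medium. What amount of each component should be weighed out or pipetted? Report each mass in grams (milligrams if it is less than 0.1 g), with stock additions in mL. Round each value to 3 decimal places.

L-glutamine 90.507 mL; magnesium sulfate 42.642 mL; sodium pyruvate 199.051 mL; hemin 5.769 mL; gellan gum 39.738 g

Working volume: 3.58 L.
L-glutamine: dilute stock: 0.584 mM × 3580 mL ÷ 23.1 mM = 90.507 mL
magnesium sulfate: dilute stock: 2.68 mM × 3580 mL ÷ 225 mM = 42.642 mL
sodium pyruvate: V = C2·V2/C1 = 27.3 mM × 3580 mL ÷ 491 mM = 199.051 mL
hemin: C1V1 = C2V2 → 11.2 µg/mL × 3580 mL ÷ 6950 µg/mL = 5.769 mL
gellan gum: 11.1 g/L × 3.58 L = 39.738 g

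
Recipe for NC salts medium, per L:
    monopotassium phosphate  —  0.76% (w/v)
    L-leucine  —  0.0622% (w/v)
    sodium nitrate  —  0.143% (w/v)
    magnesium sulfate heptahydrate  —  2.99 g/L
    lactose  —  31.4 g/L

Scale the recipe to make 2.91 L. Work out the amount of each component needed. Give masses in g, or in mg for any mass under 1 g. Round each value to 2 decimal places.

monopotassium phosphate 22.12 g; L-leucine 1.81 g; sodium nitrate 4.16 g; magnesium sulfate heptahydrate 8.70 g; lactose 91.37 g

Working volume: 2.91 L.
monopotassium phosphate: 0.76 g per 100 mL × 2910 mL ÷ 100 = 22.12 g
L-leucine: 0.0622 g per 100 mL × 2910 mL ÷ 100 = 1.81 g
sodium nitrate: 0.143 g per 100 mL × 2910 mL ÷ 100 = 4.16 g
magnesium sulfate heptahydrate: 2.99 g/L × 2.91 L = 8.70 g
lactose: 31.4 g/L × 2.91 L = 91.37 g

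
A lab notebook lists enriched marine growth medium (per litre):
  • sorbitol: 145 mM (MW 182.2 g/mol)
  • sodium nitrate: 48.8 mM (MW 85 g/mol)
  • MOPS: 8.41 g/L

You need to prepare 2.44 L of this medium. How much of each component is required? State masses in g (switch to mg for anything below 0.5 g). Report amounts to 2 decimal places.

sorbitol 64.46 g; sodium nitrate 10.12 g; MOPS 20.52 g

Scale factor relative to 1 L: 2.44.
sorbitol: 145 mmol/L × 182.2 g/mol × 2.44 L ÷ 1000 = 64.46 g
sodium nitrate: 48.8 mmol/L × 85 g/mol × 2.44 L ÷ 1000 = 10.12 g
MOPS: 8.41 g/L × 2.44 L = 20.52 g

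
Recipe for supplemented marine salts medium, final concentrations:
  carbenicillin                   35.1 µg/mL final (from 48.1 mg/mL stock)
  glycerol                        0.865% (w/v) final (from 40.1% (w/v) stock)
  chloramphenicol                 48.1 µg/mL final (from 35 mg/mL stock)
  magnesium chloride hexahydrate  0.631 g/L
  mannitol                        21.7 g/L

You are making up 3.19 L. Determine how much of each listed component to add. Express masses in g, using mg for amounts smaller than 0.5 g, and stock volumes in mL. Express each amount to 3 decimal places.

Working volume: 3.19 L.
carbenicillin: dilute stock: 35.1 µg/mL × 3190 mL ÷ 48100 µg/mL = 2.328 mL
glycerol: dilute stock: 0.865% ÷ 40.1% × 3190 mL = 68.812 mL
chloramphenicol: C1V1 = C2V2 → 48.1 µg/mL × 3190 mL ÷ 35000 µg/mL = 4.384 mL
magnesium chloride hexahydrate: 0.631 g/L × 3.19 L = 2.013 g
mannitol: 21.7 g/L × 3.19 L = 69.223 g

carbenicillin 2.328 mL; glycerol 68.812 mL; chloramphenicol 4.384 mL; magnesium chloride hexahydrate 2.013 g; mannitol 69.223 g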